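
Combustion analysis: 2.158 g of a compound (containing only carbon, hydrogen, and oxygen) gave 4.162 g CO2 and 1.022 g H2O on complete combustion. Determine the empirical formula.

mol C = 4.162 / 44.01 = 0.09457; mass C = 0.09457 × 12.01 = 1.136 g
mol H = 2 × (1.022 / 18.02) = 0.1134; mass H = 0.1134 × 1.008 = 0.1143 g
mass O = 2.158 − (1.250) = 0.9079 g → mol O = 0.05674
Smallest is O at 0.05674 mol; normalising gives C 1.667, H 1.999, O 1.000
Scaling by 3: C 5.00, H 6.00, O 3.00 → C5H6O3

C5H6O3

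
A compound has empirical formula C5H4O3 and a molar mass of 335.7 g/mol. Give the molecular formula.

C15H12O9

Empirical-formula mass = 112.08 g/mol
n = 335.7 / 112.08 = 3.00 ≈ 3
Molecular formula = (C5H4O3)3 = C15H12O9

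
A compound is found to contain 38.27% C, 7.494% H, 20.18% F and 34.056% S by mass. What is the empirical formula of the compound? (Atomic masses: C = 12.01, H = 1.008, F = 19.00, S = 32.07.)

Assume 100 g: 38.27 g C, 7.494 g H, 20.18 g F, 34.056 g S.
n(C) = 38.27/12.01 = 3.187, n(H) = 7.494/1.008 = 7.435, n(F) = 20.18/19.00 = 1.062, n(S) = 34.056/32.07 = 1.062
Ratios (÷ 1.062): C 3.001, H 7.001, F 1.000, S 1.000
→ C3H7FS

C3H7FS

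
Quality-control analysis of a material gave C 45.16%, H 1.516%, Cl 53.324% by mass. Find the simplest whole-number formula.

C5H2Cl2

Assume 100 g: 45.16 g C, 1.516 g H, 53.324 g Cl.
Moles — C: 45.16 / 12.01 = 3.76 mol; H: 1.516 / 1.008 = 1.504 mol; Cl: 53.324 / 35.45 = 1.504 mol
Ratios (÷ 1.504): C 2.500, H 1.000, Cl 1.000
Scaling by 2: C 5.00, H 2.00, Cl 2.00 → C5H2Cl2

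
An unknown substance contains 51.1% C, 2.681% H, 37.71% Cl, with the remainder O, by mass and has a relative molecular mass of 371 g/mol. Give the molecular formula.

Assume 100 g: 51.1 g C, 2.681 g H, 37.71 g Cl, 8.509 g O.
C: 51.1 g ÷ 12.01 g/mol = 4.255 mol
H: 2.681 g ÷ 1.008 g/mol = 2.66 mol
Cl: 37.71 g ÷ 35.45 g/mol = 1.064 mol
O: 8.509 g ÷ 16.00 g/mol = 0.5318 mol
Divide by the smallest (0.5318 mol O): C 8.001, H 5.001, Cl 2.000, O 1.000
Ratio ≈ 8:5:2:1, so the empirical formula is C8H5Cl2O
Empirical-formula mass = 188.02 g/mol
n = 371 / 188.02 = 1.97 ≈ 2
Molecular formula = (C8H5Cl2O)×2 = C16H10Cl4O2

C16H10Cl4O2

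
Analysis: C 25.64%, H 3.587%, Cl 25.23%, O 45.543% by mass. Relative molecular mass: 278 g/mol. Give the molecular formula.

Assume 100 g: 25.64 g C, 3.587 g H, 25.23 g Cl, 45.543 g O.
n(C) = 25.64/12.01 = 2.135, n(H) = 3.587/1.008 = 3.559, n(Cl) = 25.23/35.45 = 0.7117, n(O) = 45.543/16.00 = 2.846
Smallest is Cl at 0.7117 mol; normalising gives C 3.000, H 5.000, Cl 1.000, O 3.999
→ C3H5ClO4
Empirical-formula mass = 140.52 g/mol
n = 278 / 140.52 = 1.98 ≈ 2
Molecular formula = (C3H5ClO4)×2 = C6H10Cl2O8

C6H10Cl2O8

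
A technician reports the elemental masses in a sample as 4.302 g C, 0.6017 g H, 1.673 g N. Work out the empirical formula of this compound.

C3H5N

C: 4.302 g ÷ 12.01 g/mol = 0.3582 mol
H: 0.6017 g ÷ 1.008 g/mol = 0.5969 mol
N: 1.673 g ÷ 14.01 g/mol = 0.1194 mol
Divide by the smallest (0.1194 mol N): C 3.000, H 4.999, N 1.000
Ratio ≈ 3:5:1, so the empirical formula is C3H5N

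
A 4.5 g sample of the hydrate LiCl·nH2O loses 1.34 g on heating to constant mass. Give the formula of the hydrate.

Mass of anhydrous LiCl = 4.5 − 1.34 = 3.16 g
mol H2O = 1.34 / 18.02 = 0.07436
Molar mass of LiCl = 42.39 g/mol → mol LiCl = 3.16 / 42.39 = 0.07455
n = 0.07436 / 0.07455 = 1.00 ≈ 1 → LiCl·H2O

LiCl·H2O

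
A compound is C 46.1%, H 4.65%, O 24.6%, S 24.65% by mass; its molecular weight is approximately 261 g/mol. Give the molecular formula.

Assume 100 g: 46.1 g C, 4.65 g H, 24.6 g O, 24.65 g S.
Moles — C: 46.1 / 12.01 = 3.838 mol; H: 4.65 / 1.008 = 4.613 mol; O: 24.6 / 16.00 = 1.538 mol; S: 24.65 / 32.07 = 0.7686 mol
Ratios (÷ 0.7686): C 4.994, H 6.002, O 2.000, S 1.000
→ C5H6O2S
Empirical-formula mass = 130.17 g/mol
n = 261 / 130.17 = 2.01 ≈ 2
Molecular formula = (C5H6O2S)×2 = C10H12O4S2

C10H12O4S2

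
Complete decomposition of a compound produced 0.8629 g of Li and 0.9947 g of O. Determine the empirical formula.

Li2O

Moles — Li: 0.8629 / 6.94 = 0.1243 mol; O: 0.9947 / 16.00 = 0.06217 mol
Ratios (÷ 0.06217): Li 2.000, O 1.000
Ratio ≈ 2:1, so the empirical formula is Li2O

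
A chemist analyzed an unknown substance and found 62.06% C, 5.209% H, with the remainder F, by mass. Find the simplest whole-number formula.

C3H3F

Assume 100 g: 62.06 g C, 5.209 g H, 32.731 g F.
n(C) = 62.06/12.01 = 5.167, n(H) = 5.209/1.008 = 5.168, n(F) = 32.731/19.00 = 1.723
Divide by the smallest (1.723 mol F): C 3.000, H 3.000, F 1.000
→ C3H3F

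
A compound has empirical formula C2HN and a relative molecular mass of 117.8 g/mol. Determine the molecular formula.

Empirical-formula mass = 39.04 g/mol
n = 117.8 / 39.04 = 3.02 ≈ 3
Molecular formula = (C2HN)3 = C6H3N3

C6H3N3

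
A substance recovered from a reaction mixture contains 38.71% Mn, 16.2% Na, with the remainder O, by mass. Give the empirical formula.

MnNaO4

Assume 100 g: 38.71 g Mn, 16.2 g Na, 45.09 g O.
n(Mn) = 38.71/54.94 = 0.7046, n(Na) = 16.2/22.99 = 0.7047, n(O) = 45.09/16.00 = 2.818
Divide by the smallest (0.7046 mol Mn): Mn 1.000, Na 1.000, O 4.000
Ratio ≈ 1:1:4, so the empirical formula is MnNaO4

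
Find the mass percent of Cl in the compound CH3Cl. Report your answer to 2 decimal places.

Molar mass = 1(12.01) + 3(1.008) + 1(35.45) = 50.484 g/mol
Mass of Cl per mole = 1 × 35.45 = 35.450 g
% Cl = 35.450 / 50.484 × 100 = 70.22%

70.22%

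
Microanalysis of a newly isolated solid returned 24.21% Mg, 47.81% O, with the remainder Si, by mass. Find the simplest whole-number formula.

MgO3Si

Assume 100 g: 24.21 g Mg, 47.81 g O, 27.98 g Si.
Moles — Mg: 24.21 / 24.31 = 0.9959 mol; O: 47.81 / 16.00 = 2.988 mol; Si: 27.98 / 28.09 = 0.9961 mol
Smallest is Mg at 0.9959 mol; normalising gives Mg 1.000, O 3.000, Si 1.000
Ratio ≈ 1:3:1, so the empirical formula is MgO3Si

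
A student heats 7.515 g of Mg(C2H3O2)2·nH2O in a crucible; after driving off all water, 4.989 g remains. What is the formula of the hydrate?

Mass of water lost = 7.515 − 4.989 = 2.526 g → 2.526 / 18.02 = 0.1402 mol H2O
Molar mass of Mg(C2H3O2)2 = 142.40 g/mol → mol Mg(C2H3O2)2 = 4.989 / 142.40 = 0.03504
n = 0.1402 / 0.03504 = 4.00 ≈ 4 → Mg(C2H3O2)2·4H2O

Mg(C2H3O2)2·4H2O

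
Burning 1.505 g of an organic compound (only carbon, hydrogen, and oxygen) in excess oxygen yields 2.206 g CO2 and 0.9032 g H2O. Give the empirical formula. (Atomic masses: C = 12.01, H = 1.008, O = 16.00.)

mol C = 2.206 / 44.01 = 0.05012; mass C = 0.05012 × 12.01 = 0.6020 g
mol H = 2 × (0.9032 / 18.02) = 0.1002; mass H = 0.1002 × 1.008 = 0.1010 g
mass O = 1.505 − (0.7030) = 0.8020 g → mol O = 0.05012
Divide by the smallest (0.05012 mol O): C 1.000, H 2.000, O 1.000
→ CH2O

CH2O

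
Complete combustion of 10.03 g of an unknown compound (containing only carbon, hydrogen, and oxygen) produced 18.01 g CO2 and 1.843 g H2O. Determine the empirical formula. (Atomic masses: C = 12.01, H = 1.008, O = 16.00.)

C4H2O3

mol C = 18.01 / 44.01 = 0.4092; mass C = 0.4092 × 12.01 = 4.915 g
mol H = 2 × (1.843 / 18.02) = 0.2046; mass H = 0.2046 × 1.008 = 0.2062 g
mass O = 10.03 − (5.121) = 4.909 g → mol O = 0.3068
Smallest is H at 0.2046 mol; normalising gives C 2.001, H 1.000, O 1.500
×2: C 4.00, H 2.00, O 3.00 → C4H2O3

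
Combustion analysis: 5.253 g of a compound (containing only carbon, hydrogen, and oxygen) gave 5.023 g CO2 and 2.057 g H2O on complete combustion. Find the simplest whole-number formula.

mol C = 5.023 / 44.01 = 0.1141; mass C = 0.1141 × 12.01 = 1.371 g
mol H = 2 × (2.057 / 18.02) = 0.2283; mass H = 0.2283 × 1.008 = 0.2301 g
mass O = 5.253 − (1.601) = 3.652 g → mol O = 0.2283
Divide by the smallest (0.1141 mol C): C 1.000, H 2.000, O 2.000
≈ 1:2:2 → CH2O2

CH2O2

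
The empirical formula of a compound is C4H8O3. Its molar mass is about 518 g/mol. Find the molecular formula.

C20H40O15

Empirical-formula mass = 104.10 g/mol
n = 518 / 104.10 = 4.98 ≈ 5
Molecular formula = (C4H8O3)5 = C20H40O15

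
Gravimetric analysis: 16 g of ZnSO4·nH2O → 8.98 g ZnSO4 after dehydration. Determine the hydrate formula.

ZnSO4·7H2O

Mass of water lost = 16 − 8.98 = 7.02 g → 7.02 / 18.02 = 0.3896 mol H2O
Molar mass of ZnSO4 = 161.45 g/mol → mol ZnSO4 = 8.98 / 161.45 = 0.05562
n = 0.3896 / 0.05562 = 7.00 ≈ 7 → ZnSO4·7H2O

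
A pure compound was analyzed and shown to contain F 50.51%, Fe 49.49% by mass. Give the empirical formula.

Assume 100 g: 50.51 g F, 49.49 g Fe.
F: 50.51 g ÷ 19.00 g/mol = 2.658 mol
Fe: 49.49 g ÷ 55.85 g/mol = 0.8861 mol
Divide by the smallest (0.8861 mol Fe): F 3.000, Fe 1.000
→ F3Fe

F3Fe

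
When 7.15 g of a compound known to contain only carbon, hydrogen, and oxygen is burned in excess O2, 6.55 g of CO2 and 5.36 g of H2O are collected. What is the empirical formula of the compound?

mol C = 6.55 / 44.01 = 0.1488; mass C = 0.1488 × 12.01 = 1.787 g
mol H = 2 × (5.36 / 18.02) = 0.5949; mass H = 0.5949 × 1.008 = 0.5997 g
mass O = 7.15 − (2.387) = 4.763 g → mol O = 0.2977
Ratios (÷ 0.1488): C 1.000, H 3.997, O 2.000
Ratio ≈ 1:4:2, so the empirical formula is CH4O2

CH4O2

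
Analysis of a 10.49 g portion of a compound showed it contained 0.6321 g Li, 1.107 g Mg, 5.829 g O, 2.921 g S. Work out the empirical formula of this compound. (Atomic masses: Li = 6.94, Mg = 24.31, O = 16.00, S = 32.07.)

Moles — Li: 0.6321 / 6.94 = 0.09108 mol; Mg: 1.107 / 24.31 = 0.04554 mol; O: 5.829 / 16.00 = 0.3643 mol; S: 2.921 / 32.07 = 0.09108 mol
Smallest is Mg at 0.04554 mol; normalising gives Li 2.000, Mg 1.000, O 8.000, S 2.000
Ratio ≈ 2:1:8:2, so the empirical formula is Li2MgO8S2

Li2MgO8S2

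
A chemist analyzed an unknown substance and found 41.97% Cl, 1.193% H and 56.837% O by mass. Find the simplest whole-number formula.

Assume 100 g: 41.97 g Cl, 1.193 g H, 56.837 g O.
n(Cl) = 41.97/35.45 = 1.184, n(H) = 1.193/1.008 = 1.184, n(O) = 56.837/16.00 = 3.552
Divide by the smallest (1.184 mol H): Cl 1.000, H 1.000, O 3.001
→ ClHO3

ClHO3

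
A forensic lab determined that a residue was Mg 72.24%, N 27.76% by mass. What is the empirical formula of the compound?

Mg3N2

Assume 100 g: 72.24 g Mg, 27.76 g N.
Moles — Mg: 72.24 / 24.31 = 2.972 mol; N: 27.76 / 14.01 = 1.981 mol
Divide by the smallest (1.981 mol N): Mg 1.500, N 1.000
Multiply by 2: Mg 3.00, N 2.00 → Mg3N2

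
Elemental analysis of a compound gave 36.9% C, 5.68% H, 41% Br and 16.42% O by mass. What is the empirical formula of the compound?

Assume 100 g: 36.9 g C, 5.68 g H, 41 g Br, 16.42 g O.
Moles — C: 36.9 / 12.01 = 3.072 mol; H: 5.68 / 1.008 = 5.635 mol; Br: 41 / 79.90 = 0.5131 mol; O: 16.42 / 16.00 = 1.026 mol
Ratios (÷ 0.5131): C 5.988, H 10.981, Br 1.000, O 2.000
Ratio ≈ 6:11:1:2, so the empirical formula is C6H11BrO2

C6H11BrO2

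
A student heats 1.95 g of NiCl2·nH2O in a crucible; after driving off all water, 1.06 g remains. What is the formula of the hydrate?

NiCl2·6H2O

Mass of water lost = 1.95 − 1.06 = 0.89 g → 0.89 / 18.02 = 0.04939 mol H2O
Molar mass of NiCl2 = 129.59 g/mol → mol NiCl2 = 1.06 / 129.59 = 0.00818
n = 0.04939 / 0.00818 = 6.04 ≈ 6 → NiCl2·6H2O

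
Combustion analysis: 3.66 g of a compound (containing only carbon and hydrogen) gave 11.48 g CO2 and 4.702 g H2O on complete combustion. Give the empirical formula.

mol C = 11.48 / 44.01 = 0.2608; mass C = 0.2608 × 12.01 = 3.133 g
mol H = 2 × (4.702 / 18.02) = 0.5219; mass H = 0.5219 × 1.008 = 0.5260 g
Smallest is C at 0.2608 mol; normalising gives C 1.000, H 2.001
→ CH2

CH2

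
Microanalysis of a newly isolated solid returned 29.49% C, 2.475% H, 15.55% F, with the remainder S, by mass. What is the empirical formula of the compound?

C3H3FS2

Assume 100 g: 29.49 g C, 2.475 g H, 15.55 g F, 52.485 g S.
n(C) = 29.49/12.01 = 2.455, n(H) = 2.475/1.008 = 2.455, n(F) = 15.55/19.00 = 0.8184, n(S) = 52.485/32.07 = 1.637
Ratios (÷ 0.8184): C 3.000, H 3.000, F 1.000, S 2.000
≈ 3:3:1:2 → C3H3FS2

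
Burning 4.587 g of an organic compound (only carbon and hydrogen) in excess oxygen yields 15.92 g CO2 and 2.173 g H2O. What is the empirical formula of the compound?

mol C = 15.92 / 44.01 = 0.3617; mass C = 0.3617 × 12.01 = 4.344 g
mol H = 2 × (2.173 / 18.02) = 0.2412; mass H = 0.2412 × 1.008 = 0.2431 g
Ratios (÷ 0.2412): C 1.500, H 1.000
Scaling by 2: C 3.00, H 2.00 → C3H2

C3H2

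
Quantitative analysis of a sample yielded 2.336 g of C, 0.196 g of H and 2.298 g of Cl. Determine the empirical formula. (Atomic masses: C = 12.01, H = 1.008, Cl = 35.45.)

C3H3Cl

n(C) = 2.336/12.01 = 0.1945, n(H) = 0.196/1.008 = 0.1944, n(Cl) = 2.298/35.45 = 0.06482
Divide by the smallest (0.06482 mol Cl): C 3.001, H 3.000, Cl 1.000
Ratio ≈ 3:3:1, so the empirical formula is C3H3Cl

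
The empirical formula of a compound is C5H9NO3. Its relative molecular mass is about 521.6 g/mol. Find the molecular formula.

C20H36N4O12

Empirical-formula mass = 131.13 g/mol
n = 521.6 / 131.13 = 3.98 ≈ 4
Molecular formula = (C5H9NO3)4 = C20H36N4O12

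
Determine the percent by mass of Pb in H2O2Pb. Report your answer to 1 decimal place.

Molar mass = 2(1.008) + 2(16.00) + 1(207.2) = 241.216 g/mol
Mass of Pb per mole = 1 × 207.2 = 207.200 g
% Pb = 207.200 / 241.216 × 100 = 85.9%

85.9%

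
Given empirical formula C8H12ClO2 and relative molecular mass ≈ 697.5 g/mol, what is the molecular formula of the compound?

Empirical-formula mass = 175.63 g/mol
n = 697.5 / 175.63 = 3.97 ≈ 4
Molecular formula = (C8H12ClO2)4 = C32H48Cl4O8

C32H48Cl4O8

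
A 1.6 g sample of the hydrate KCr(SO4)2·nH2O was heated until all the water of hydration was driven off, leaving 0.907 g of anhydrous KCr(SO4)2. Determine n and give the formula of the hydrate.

Mass of water lost = 1.6 − 0.907 = 0.693 g → 0.693 / 18.02 = 0.03846 mol H2O
Molar mass of KCr(SO4)2 = 283.24 g/mol → mol KCr(SO4)2 = 0.907 / 283.24 = 0.003202
n = 0.03846 / 0.003202 = 12.01 ≈ 12 → KCr(SO4)2·12H2O

KCr(SO4)2·12H2O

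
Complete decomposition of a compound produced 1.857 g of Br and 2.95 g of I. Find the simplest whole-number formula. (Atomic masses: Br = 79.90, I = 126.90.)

BrI

Moles — Br: 1.857 / 79.90 = 0.02324 mol; I: 2.95 / 126.90 = 0.02325 mol
Ratios (÷ 0.02324): Br 1.000, I 1.000
≈ 1:1 → BrI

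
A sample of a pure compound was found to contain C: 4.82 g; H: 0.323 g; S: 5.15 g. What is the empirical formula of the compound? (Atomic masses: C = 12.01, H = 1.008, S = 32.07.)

C5H4S2

C: 4.82 g ÷ 12.01 g/mol = 0.4013 mol
H: 0.323 g ÷ 1.008 g/mol = 0.3204 mol
S: 5.15 g ÷ 32.07 g/mol = 0.1606 mol
Divide by the smallest (0.1606 mol S): C 2.499, H 1.995, S 1.000
Multiply by 2: C 5.00, H 3.99, S 2.00 → C5H4S2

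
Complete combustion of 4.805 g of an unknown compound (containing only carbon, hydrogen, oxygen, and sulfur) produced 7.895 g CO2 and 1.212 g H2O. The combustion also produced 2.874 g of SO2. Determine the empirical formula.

C8H6O3S2

mol C = 7.895 / 44.01 = 0.1794; mass C = 0.1794 × 12.01 = 2.154 g
mol H = 2 × (1.212 / 18.02) = 0.1345; mass H = 0.1345 × 1.008 = 0.1356 g
mol S = 2.874 / 64.07 = 0.04486; mass S = 1.439 g
mass O = 4.805 − (3.729) = 1.076 g → mol O = 0.06727
Divide by the smallest (0.04486 mol S): C 3.999, H 2.999, O 1.500, S 1.000
×2: C 8.00, H 6.00, O 3.00, S 2.00 → C8H6O3S2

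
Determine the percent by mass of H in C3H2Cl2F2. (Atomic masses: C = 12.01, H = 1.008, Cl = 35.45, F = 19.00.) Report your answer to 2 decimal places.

1.37%

Molar mass = 3(12.01) + 2(1.008) + 2(35.45) + 2(19.00) = 146.946 g/mol
Mass of H per mole = 2 × 1.008 = 2.016 g
% H = 2.016 / 146.946 × 100 = 1.37%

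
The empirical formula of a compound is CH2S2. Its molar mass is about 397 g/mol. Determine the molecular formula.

C5H10S10

Empirical-formula mass = 78.17 g/mol
n = 397 / 78.17 = 5.08 ≈ 5
Molecular formula = (CH2S2)5 = C5H10S10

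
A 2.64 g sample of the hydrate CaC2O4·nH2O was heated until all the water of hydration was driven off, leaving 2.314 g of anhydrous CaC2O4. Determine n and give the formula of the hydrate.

Mass of water lost = 2.64 − 2.314 = 0.326 g → 0.326 / 18.02 = 0.01809 mol H2O
Molar mass of CaC2O4 = 128.10 g/mol → mol CaC2O4 = 2.314 / 128.10 = 0.01806
n = 0.01809 / 0.01806 = 1.00 ≈ 1 → CaC2O4·H2O

CaC2O4·H2O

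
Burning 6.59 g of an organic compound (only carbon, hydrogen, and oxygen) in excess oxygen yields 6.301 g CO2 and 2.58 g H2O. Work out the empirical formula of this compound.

mol C = 6.301 / 44.01 = 0.1432; mass C = 0.1432 × 12.01 = 1.719 g
mol H = 2 × (2.58 / 18.02) = 0.2863; mass H = 0.2863 × 1.008 = 0.2886 g
mass O = 6.59 − (2.008) = 4.582 g → mol O = 0.2864
Smallest is C at 0.1432 mol; normalising gives C 1.000, H 2.000, O 2.000
≈ 1:2:2 → CH2O2

CH2O2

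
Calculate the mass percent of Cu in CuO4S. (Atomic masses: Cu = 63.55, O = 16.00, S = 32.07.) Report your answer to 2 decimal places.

39.81%

Molar mass = 1(63.55) + 4(16.00) + 1(32.07) = 159.620 g/mol
Mass of Cu per mole = 1 × 63.55 = 63.550 g
% Cu = 63.550 / 159.620 × 100 = 39.81%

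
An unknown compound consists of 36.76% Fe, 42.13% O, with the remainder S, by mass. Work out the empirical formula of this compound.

FeO4S

Assume 100 g: 36.76 g Fe, 42.13 g O, 21.11 g S.
Fe: 36.76 g ÷ 55.85 g/mol = 0.6582 mol
O: 42.13 g ÷ 16.00 g/mol = 2.633 mol
S: 21.11 g ÷ 32.07 g/mol = 0.6582 mol
Divide by the smallest (0.6582 mol Fe): Fe 1.000, O 4.001, S 1.000
Ratio ≈ 1:4:1, so the empirical formula is FeO4S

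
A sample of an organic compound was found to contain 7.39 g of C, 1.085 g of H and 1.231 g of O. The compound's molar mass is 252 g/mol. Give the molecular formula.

Moles — C: 7.39 / 12.01 = 0.6153 mol; H: 1.085 / 1.008 = 1.076 mol; O: 1.231 / 16.00 = 0.07694 mol
Smallest is O at 0.07694 mol; normalising gives C 7.998, H 13.990, O 1.000
≈ 8:14:1 → C8H14O
Empirical-formula mass = 126.19 g/mol
n = 252 / 126.19 = 2.00 ≈ 2
Molecular formula = (C8H14O)×2 = C16H28O2

C16H28O2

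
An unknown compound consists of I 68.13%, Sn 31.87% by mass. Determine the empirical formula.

I2Sn

Assume 100 g: 68.13 g I, 31.87 g Sn.
n(I) = 68.13/126.90 = 0.5369, n(Sn) = 31.87/118.71 = 0.2685
Ratios (÷ 0.2685): I 2.000, Sn 1.000
Ratio ≈ 2:1, so the empirical formula is I2Sn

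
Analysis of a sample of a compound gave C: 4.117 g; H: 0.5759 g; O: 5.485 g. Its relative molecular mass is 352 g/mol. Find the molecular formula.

C12H20O12

C: 4.117 g ÷ 12.01 g/mol = 0.3428 mol
H: 0.5759 g ÷ 1.008 g/mol = 0.5713 mol
O: 5.485 g ÷ 16.00 g/mol = 0.3428 mol
Ratios (÷ 0.3428): C 1.000, H 1.667, O 1.000
Multiply by 3: C 3.00, H 5.00, O 3.00 → C3H5O3
Empirical-formula mass = 89.07 g/mol
n = 352 / 89.07 = 3.95 ≈ 4
Molecular formula = (C3H5O3)×4 = C12H20O12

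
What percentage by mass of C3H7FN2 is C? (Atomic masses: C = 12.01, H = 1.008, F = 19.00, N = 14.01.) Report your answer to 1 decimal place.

Molar mass = 3(12.01) + 7(1.008) + 1(19.00) + 2(14.01) = 90.106 g/mol
Mass of C per mole = 3 × 12.01 = 36.030 g
% C = 36.030 / 90.106 × 100 = 40.0%

40.0%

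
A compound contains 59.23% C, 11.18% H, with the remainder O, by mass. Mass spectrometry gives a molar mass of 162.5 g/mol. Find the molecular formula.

C8H18O3

Assume 100 g: 59.23 g C, 11.18 g H, 29.59 g O.
n(C) = 59.23/12.01 = 4.932, n(H) = 11.18/1.008 = 11.09, n(O) = 29.59/16.00 = 1.849
Ratios (÷ 1.849): C 2.667, H 5.997, O 1.000
Scaling by 3: C 8.00, H 17.99, O 3.00 → C8H18O3
Empirical-formula mass = 162.22 g/mol
n = 162.5 / 162.22 = 1.00 ≈ 1
Molecular formula = empirical formula = C8H18O3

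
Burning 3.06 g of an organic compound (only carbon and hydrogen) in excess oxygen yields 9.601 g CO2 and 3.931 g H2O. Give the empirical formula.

CH2

mol C = 9.601 / 44.01 = 0.2182; mass C = 0.2182 × 12.01 = 2.620 g
mol H = 2 × (3.931 / 18.02) = 0.4363; mass H = 0.4363 × 1.008 = 0.4398 g
Divide by the smallest (0.2182 mol C): C 1.000, H 2.000
Ratio ≈ 1:2, so the empirical formula is CH2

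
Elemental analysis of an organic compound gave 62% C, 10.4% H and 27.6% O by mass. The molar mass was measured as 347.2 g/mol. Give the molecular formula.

C18H36O6

Assume 100 g: 62 g C, 10.4 g H, 27.6 g O.
Moles — C: 62 / 12.01 = 5.162 mol; H: 10.4 / 1.008 = 10.32 mol; O: 27.6 / 16.00 = 1.725 mol
Ratios (÷ 1.725): C 2.993, H 5.981, O 1.000
≈ 3:6:1 → C3H6O
Empirical-formula mass = 58.08 g/mol
n = 347.2 / 58.08 = 5.98 ≈ 6
Molecular formula = (C3H6O)×6 = C18H36O6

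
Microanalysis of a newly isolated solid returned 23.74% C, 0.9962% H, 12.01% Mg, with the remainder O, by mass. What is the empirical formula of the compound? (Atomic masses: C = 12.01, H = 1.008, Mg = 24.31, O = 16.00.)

C4H2MgO8

Assume 100 g: 23.74 g C, 0.9962 g H, 12.01 g Mg, 63.254 g O.
C: 23.74 g ÷ 12.01 g/mol = 1.977 mol
H: 0.9962 g ÷ 1.008 g/mol = 0.9883 mol
Mg: 12.01 g ÷ 24.31 g/mol = 0.494 mol
O: 63.254 g ÷ 16.00 g/mol = 3.953 mol
Divide by the smallest (0.494 mol Mg): C 4.001, H 2.000, Mg 1.000, O 8.002
≈ 4:2:1:8 → C4H2MgO8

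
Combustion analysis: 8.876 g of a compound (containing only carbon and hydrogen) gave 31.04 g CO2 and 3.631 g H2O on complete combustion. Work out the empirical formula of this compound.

mol C = 31.04 / 44.01 = 0.7053; mass C = 0.7053 × 12.01 = 8.471 g
mol H = 2 × (3.631 / 18.02) = 0.4030; mass H = 0.4030 × 1.008 = 0.4062 g
Divide by the smallest (0.403 mol H): C 1.750, H 1.000
×4: C 7.00, H 4.00 → C7H4

C7H4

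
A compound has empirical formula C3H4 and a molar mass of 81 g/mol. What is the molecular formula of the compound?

Empirical-formula mass = 40.06 g/mol
n = 81 / 40.06 = 2.02 ≈ 2
Molecular formula = (C3H4)2 = C6H8

C6H8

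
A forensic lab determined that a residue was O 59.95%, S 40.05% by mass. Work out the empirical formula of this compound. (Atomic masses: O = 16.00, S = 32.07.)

Assume 100 g: 59.95 g O, 40.05 g S.
O: 59.95 g ÷ 16.00 g/mol = 3.747 mol
S: 40.05 g ÷ 32.07 g/mol = 1.249 mol
Smallest is S at 1.249 mol; normalising gives O 3.000, S 1.000
→ O3S

O3S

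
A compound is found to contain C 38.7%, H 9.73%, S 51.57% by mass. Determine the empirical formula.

Assume 100 g: 38.7 g C, 9.73 g H, 51.57 g S.
n(C) = 38.7/12.01 = 3.222, n(H) = 9.73/1.008 = 9.653, n(S) = 51.57/32.07 = 1.608
Divide by the smallest (1.608 mol S): C 2.004, H 6.003, S 1.000
Ratio ≈ 2:6:1, so the empirical formula is C2H6S

C2H6S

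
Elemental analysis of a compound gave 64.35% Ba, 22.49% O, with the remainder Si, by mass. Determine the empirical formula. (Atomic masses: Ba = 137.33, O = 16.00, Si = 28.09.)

BaO3Si

Assume 100 g: 64.35 g Ba, 22.49 g O, 13.16 g Si.
Moles — Ba: 64.35 / 137.33 = 0.4686 mol; O: 22.49 / 16.00 = 1.406 mol; Si: 13.16 / 28.09 = 0.4685 mol
Divide by the smallest (0.4685 mol Si): Ba 1.000, O 3.000, Si 1.000
≈ 1:3:1 → BaO3Si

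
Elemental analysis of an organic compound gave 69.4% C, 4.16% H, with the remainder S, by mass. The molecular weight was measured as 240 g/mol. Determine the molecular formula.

Assume 100 g: 69.4 g C, 4.16 g H, 26.44 g S.
C: 69.4 g ÷ 12.01 g/mol = 5.779 mol
H: 4.16 g ÷ 1.008 g/mol = 4.127 mol
S: 26.44 g ÷ 32.07 g/mol = 0.8244 mol
Smallest is S at 0.8244 mol; normalising gives C 7.009, H 5.006, S 1.000
→ C7H5S
Empirical-formula mass = 121.18 g/mol
n = 240 / 121.18 = 1.98 ≈ 2
Molecular formula = (C7H5S)×2 = C14H10S2

C14H10S2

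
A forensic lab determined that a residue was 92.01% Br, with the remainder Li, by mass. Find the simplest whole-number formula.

Assume 100 g: 92.01 g Br, 7.99 g Li.
Moles — Br: 92.01 / 79.90 = 1.152 mol; Li: 7.99 / 6.94 = 1.151 mol
Divide by the smallest (1.151 mol Li): Br 1.000, Li 1.000
Ratio ≈ 1:1, so the empirical formula is BrLi

BrLi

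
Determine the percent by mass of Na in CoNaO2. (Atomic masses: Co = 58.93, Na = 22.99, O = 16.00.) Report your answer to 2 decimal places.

Molar mass = 1(58.93) + 1(22.99) + 2(16.00) = 113.920 g/mol
Mass of Na per mole = 1 × 22.99 = 22.990 g
% Na = 22.990 / 113.920 × 100 = 20.18%

20.18%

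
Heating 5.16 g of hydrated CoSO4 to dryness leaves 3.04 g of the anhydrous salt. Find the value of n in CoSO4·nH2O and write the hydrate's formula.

Mass of water lost = 5.16 − 3.04 = 2.12 g → 2.12 / 18.02 = 0.1176 mol H2O
Molar mass of CoSO4 = 155.00 g/mol → mol CoSO4 = 3.04 / 155.00 = 0.01961
n = 0.1176 / 0.01961 = 6.00 ≈ 6 → CoSO4·6H2O

CoSO4·6H2O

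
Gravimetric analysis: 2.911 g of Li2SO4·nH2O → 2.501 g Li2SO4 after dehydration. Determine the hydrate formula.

Mass of water lost = 2.911 − 2.501 = 0.41 g → 0.41 / 18.02 = 0.02275 mol H2O
Molar mass of Li2SO4 = 109.95 g/mol → mol Li2SO4 = 2.501 / 109.95 = 0.02275
n = 0.02275 / 0.02275 = 1.00 ≈ 1 → Li2SO4·H2O

Li2SO4·H2O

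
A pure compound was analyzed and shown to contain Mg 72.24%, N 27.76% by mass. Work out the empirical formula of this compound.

Assume 100 g: 72.24 g Mg, 27.76 g N.
Moles — Mg: 72.24 / 24.31 = 2.972 mol; N: 27.76 / 14.01 = 1.981 mol
Divide by the smallest (1.981 mol N): Mg 1.500, N 1.000
×2: Mg 3.00, N 2.00 → Mg3N2

Mg3N2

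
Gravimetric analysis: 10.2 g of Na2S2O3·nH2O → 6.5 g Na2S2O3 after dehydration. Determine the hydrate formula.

Mass of water lost = 10.2 − 6.5 = 3.7 g → 3.7 / 18.02 = 0.2053 mol H2O
Molar mass of Na2S2O3 = 158.12 g/mol → mol Na2S2O3 = 6.5 / 158.12 = 0.04111
n = 0.2053 / 0.04111 = 4.99 ≈ 5 → Na2S2O3·5H2O

Na2S2O3·5H2O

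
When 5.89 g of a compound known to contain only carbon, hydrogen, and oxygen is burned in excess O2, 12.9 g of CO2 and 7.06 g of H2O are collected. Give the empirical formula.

mol C = 12.9 / 44.01 = 0.2931; mass C = 0.2931 × 12.01 = 3.520 g
mol H = 2 × (7.06 / 18.02) = 0.7836; mass H = 0.7836 × 1.008 = 0.7898 g
mass O = 5.89 − (4.310) = 1.580 g → mol O = 0.09874
Smallest is O at 0.09874 mol; normalising gives C 2.969, H 7.936, O 1.000
→ C3H8O

C3H8O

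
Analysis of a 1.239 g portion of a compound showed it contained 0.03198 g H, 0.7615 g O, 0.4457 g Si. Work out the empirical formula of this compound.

H2O3Si

n(H) = 0.03198/1.008 = 0.03173, n(O) = 0.7615/16.00 = 0.04759, n(Si) = 0.4457/28.09 = 0.01587
Smallest is Si at 0.01587 mol; normalising gives H 2.000, O 3.000, Si 1.000
≈ 2:3:1 → H2O3Si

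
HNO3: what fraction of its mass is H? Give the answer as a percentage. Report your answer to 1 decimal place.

1.6%

Molar mass = 1(1.008) + 1(14.01) + 3(16.00) = 63.018 g/mol
Mass of H per mole = 1 × 1.008 = 1.008 g
% H = 1.008 / 63.018 × 100 = 1.6%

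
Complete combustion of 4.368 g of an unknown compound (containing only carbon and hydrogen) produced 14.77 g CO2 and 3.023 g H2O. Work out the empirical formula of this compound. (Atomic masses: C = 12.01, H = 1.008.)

CH

mol C = 14.77 / 44.01 = 0.3356; mass C = 0.3356 × 12.01 = 4.031 g
mol H = 2 × (3.023 / 18.02) = 0.3355; mass H = 0.3355 × 1.008 = 0.3382 g
Divide by the smallest (0.3355 mol H): C 1.000, H 1.000
→ CH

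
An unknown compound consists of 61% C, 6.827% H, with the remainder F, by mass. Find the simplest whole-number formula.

Assume 100 g: 61 g C, 6.827 g H, 32.173 g F.
C: 61 g ÷ 12.01 g/mol = 5.079 mol
H: 6.827 g ÷ 1.008 g/mol = 6.773 mol
F: 32.173 g ÷ 19.00 g/mol = 1.693 mol
Ratios (÷ 1.693): C 3.000, H 4.000, F 1.000
≈ 3:4:1 → C3H4F

C3H4F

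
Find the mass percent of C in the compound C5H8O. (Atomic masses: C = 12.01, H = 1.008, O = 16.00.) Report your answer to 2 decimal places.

71.39%

Molar mass = 5(12.01) + 8(1.008) + 1(16.00) = 84.114 g/mol
Mass of C per mole = 5 × 12.01 = 60.050 g
% C = 60.050 / 84.114 × 100 = 71.39%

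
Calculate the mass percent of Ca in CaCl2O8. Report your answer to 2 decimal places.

Molar mass = 1(40.08) + 2(35.45) + 8(16.00) = 238.980 g/mol
Mass of Ca per mole = 1 × 40.08 = 40.080 g
% Ca = 40.080 / 238.980 × 100 = 16.77%

16.77%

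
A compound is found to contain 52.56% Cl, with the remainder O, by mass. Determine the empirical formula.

Assume 100 g: 52.56 g Cl, 47.44 g O.
Cl: 52.56 g ÷ 35.45 g/mol = 1.483 mol
O: 47.44 g ÷ 16.00 g/mol = 2.965 mol
Ratios (÷ 1.483): Cl 1.000, O 2.000
→ ClO2

ClO2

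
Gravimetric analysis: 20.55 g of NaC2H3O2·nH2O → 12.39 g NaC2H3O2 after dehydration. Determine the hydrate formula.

NaC2H3O2·3H2O

Mass of water lost = 20.55 − 12.39 = 8.16 g → 8.16 / 18.02 = 0.4528 mol H2O
Molar mass of NaC2H3O2 = 82.03 g/mol → mol NaC2H3O2 = 12.39 / 82.03 = 0.151
n = 0.4528 / 0.151 = 3.00 ≈ 3 → NaC2H3O2·3H2O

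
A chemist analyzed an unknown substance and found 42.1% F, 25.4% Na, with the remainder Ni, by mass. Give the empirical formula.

Assume 100 g: 42.1 g F, 25.4 g Na, 32.5 g Ni.
n(F) = 42.1/19.00 = 2.216, n(Na) = 25.4/22.99 = 1.105, n(Ni) = 32.5/58.69 = 0.5538
Smallest is Ni at 0.5538 mol; normalising gives F 4.001, Na 1.995, Ni 1.000
→ F4Na2Ni

F4Na2Ni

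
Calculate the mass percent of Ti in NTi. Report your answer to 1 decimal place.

77.4%

Molar mass = 1(14.01) + 1(47.87) = 61.880 g/mol
Mass of Ti per mole = 1 × 47.87 = 47.870 g
% Ti = 47.870 / 61.880 × 100 = 77.4%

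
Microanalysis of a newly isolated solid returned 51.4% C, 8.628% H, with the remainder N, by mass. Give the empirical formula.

Assume 100 g: 51.4 g C, 8.628 g H, 39.972 g N.
n(C) = 51.4/12.01 = 4.28, n(H) = 8.628/1.008 = 8.56, n(N) = 39.972/14.01 = 2.853
Ratios (÷ 2.853): C 1.500, H 3.000, N 1.000
Scaling by 2: C 3.00, H 6.00, N 2.00 → C3H6N2

C3H6N2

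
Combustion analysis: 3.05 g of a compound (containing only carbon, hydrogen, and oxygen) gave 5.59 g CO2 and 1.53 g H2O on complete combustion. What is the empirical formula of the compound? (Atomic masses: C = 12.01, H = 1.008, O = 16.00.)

mol C = 5.59 / 44.01 = 0.1270; mass C = 0.1270 × 12.01 = 1.525 g
mol H = 2 × (1.53 / 18.02) = 0.1698; mass H = 0.1698 × 1.008 = 0.1712 g
mass O = 3.05 − (1.697) = 1.353 g → mol O = 0.08459
Ratios (÷ 0.08459): C 1.502, H 2.008, O 1.000
Multiply by 2: C 3.00, H 4.02, O 2.00 → C3H4O2

C3H4O2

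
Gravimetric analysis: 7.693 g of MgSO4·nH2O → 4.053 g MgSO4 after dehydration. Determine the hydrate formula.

Mass of water lost = 7.693 − 4.053 = 3.64 g → 3.64 / 18.02 = 0.202 mol H2O
Molar mass of MgSO4 = 120.38 g/mol → mol MgSO4 = 4.053 / 120.38 = 0.03367
n = 0.202 / 0.03367 = 6.00 ≈ 6 → MgSO4·6H2O

MgSO4·6H2O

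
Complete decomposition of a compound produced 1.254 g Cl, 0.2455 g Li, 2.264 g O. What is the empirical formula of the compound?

Cl: 1.254 g ÷ 35.45 g/mol = 0.03537 mol
Li: 0.2455 g ÷ 6.94 g/mol = 0.03537 mol
O: 2.264 g ÷ 16.00 g/mol = 0.1415 mol
Smallest is Cl at 0.03537 mol; normalising gives Cl 1.000, Li 1.000, O 4.000
Ratio ≈ 1:1:4, so the empirical formula is ClLiO4

ClLiO4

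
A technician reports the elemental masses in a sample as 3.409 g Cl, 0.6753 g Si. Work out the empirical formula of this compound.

n(Cl) = 3.409/35.45 = 0.09616, n(Si) = 0.6753/28.09 = 0.02404
Divide by the smallest (0.02404 mol Si): Cl 4.000, Si 1.000
≈ 4:1 → Cl4Si

Cl4Si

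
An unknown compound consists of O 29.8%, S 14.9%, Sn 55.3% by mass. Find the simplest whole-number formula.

Assume 100 g: 29.8 g O, 14.9 g S, 55.3 g Sn.
O: 29.8 g ÷ 16.00 g/mol = 1.863 mol
S: 14.9 g ÷ 32.07 g/mol = 0.4646 mol
Sn: 55.3 g ÷ 118.71 g/mol = 0.4658 mol
Divide by the smallest (0.4646 mol S): O 4.009, S 1.000, Sn 1.003
≈ 4:1:1 → O4SSn

O4SSn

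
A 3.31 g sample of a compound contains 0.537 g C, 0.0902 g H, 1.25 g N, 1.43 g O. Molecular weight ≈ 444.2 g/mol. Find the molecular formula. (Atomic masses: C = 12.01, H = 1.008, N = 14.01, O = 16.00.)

C6H12N12O12

n(C) = 0.537/12.01 = 0.04471, n(H) = 0.0902/1.008 = 0.08948, n(N) = 1.25/14.01 = 0.08922, n(O) = 1.43/16.00 = 0.08937
Smallest is C at 0.04471 mol; normalising gives C 1.000, H 2.001, N 1.995, O 1.999
→ CH2N2O2
Empirical-formula mass = 74.05 g/mol
n = 444.2 / 74.05 = 6.00 ≈ 6
Molecular formula = (CH2N2O2)×6 = C6H12N12O12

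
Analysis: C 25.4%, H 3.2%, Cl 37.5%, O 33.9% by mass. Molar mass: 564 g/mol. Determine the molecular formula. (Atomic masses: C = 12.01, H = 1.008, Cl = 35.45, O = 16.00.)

C12H18Cl6O12

Assume 100 g: 25.4 g C, 3.2 g H, 37.5 g Cl, 33.9 g O.
n(C) = 25.4/12.01 = 2.115, n(H) = 3.2/1.008 = 3.175, n(Cl) = 37.5/35.45 = 1.058, n(O) = 33.9/16.00 = 2.119
Ratios (÷ 1.058): C 1.999, H 3.001, Cl 1.000, O 2.003
Ratio ≈ 2:3:1:2, so the empirical formula is C2H3ClO2
Empirical-formula mass = 94.49 g/mol
n = 564 / 94.49 = 5.97 ≈ 6
Molecular formula = (C2H3ClO2)×6 = C12H18Cl6O12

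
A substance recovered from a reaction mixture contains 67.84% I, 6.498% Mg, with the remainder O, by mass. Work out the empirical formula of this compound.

I2MgO6

Assume 100 g: 67.84 g I, 6.498 g Mg, 25.662 g O.
n(I) = 67.84/126.90 = 0.5346, n(Mg) = 6.498/24.31 = 0.2673, n(O) = 25.662/16.00 = 1.604
Divide by the smallest (0.2673 mol Mg): I 2.000, Mg 1.000, O 6.000
≈ 2:1:6 → I2MgO6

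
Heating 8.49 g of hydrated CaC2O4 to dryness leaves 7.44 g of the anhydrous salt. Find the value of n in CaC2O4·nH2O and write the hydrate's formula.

CaC2O4·H2O

Mass of water lost = 8.49 − 7.44 = 1.05 g → 1.05 / 18.02 = 0.05827 mol H2O
Molar mass of CaC2O4 = 128.10 g/mol → mol CaC2O4 = 7.44 / 128.10 = 0.05808
n = 0.05827 / 0.05808 = 1.00 ≈ 1 → CaC2O4·H2O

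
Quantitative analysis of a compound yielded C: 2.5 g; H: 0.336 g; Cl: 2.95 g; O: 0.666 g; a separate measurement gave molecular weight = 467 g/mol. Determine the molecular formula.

C15H24Cl6O3

Moles — C: 2.5 / 12.01 = 0.2082 mol; H: 0.336 / 1.008 = 0.3333 mol; Cl: 2.95 / 35.45 = 0.08322 mol; O: 0.666 / 16.00 = 0.04163 mol
Ratios (÷ 0.04163): C 5.001, H 8.008, Cl 1.999, O 1.000
→ C5H8Cl2O
Empirical-formula mass = 155.01 g/mol
n = 467 / 155.01 = 3.01 ≈ 3
Molecular formula = (C5H8Cl2O)×3 = C15H24Cl6O3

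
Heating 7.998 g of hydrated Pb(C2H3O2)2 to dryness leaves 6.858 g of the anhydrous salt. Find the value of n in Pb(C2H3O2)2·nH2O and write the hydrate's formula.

Pb(C2H3O2)2·3H2O

Mass of water lost = 7.998 − 6.858 = 1.14 g → 1.14 / 18.02 = 0.06326 mol H2O
Molar mass of Pb(C2H3O2)2 = 325.29 g/mol → mol Pb(C2H3O2)2 = 6.858 / 325.29 = 0.02108
n = 0.06326 / 0.02108 = 3.00 ≈ 3 → Pb(C2H3O2)2·3H2O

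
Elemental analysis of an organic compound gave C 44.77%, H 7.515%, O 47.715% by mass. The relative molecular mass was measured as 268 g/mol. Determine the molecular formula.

Assume 100 g: 44.77 g C, 7.515 g H, 47.715 g O.
C: 44.77 g ÷ 12.01 g/mol = 3.728 mol
H: 7.515 g ÷ 1.008 g/mol = 7.455 mol
O: 47.715 g ÷ 16.00 g/mol = 2.982 mol
Smallest is O at 2.982 mol; normalising gives C 1.250, H 2.500, O 1.000
Scaling by 4: C 5.00, H 10.00, O 4.00 → C5H10O4
Empirical-formula mass = 134.13 g/mol
n = 268 / 134.13 = 2.00 ≈ 2
Molecular formula = (C5H10O4)×2 = C10H20O8

C10H20O8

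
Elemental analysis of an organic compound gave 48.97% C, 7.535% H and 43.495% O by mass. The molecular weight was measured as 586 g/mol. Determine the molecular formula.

Assume 100 g: 48.97 g C, 7.535 g H, 43.495 g O.
Moles — C: 48.97 / 12.01 = 4.077 mol; H: 7.535 / 1.008 = 7.475 mol; O: 43.495 / 16.00 = 2.718 mol
Smallest is O at 2.718 mol; normalising gives C 1.500, H 2.750, O 1.000
Scaling by 4: C 6.00, H 11.00, O 4.00 → C6H11O4
Empirical-formula mass = 147.15 g/mol
n = 586 / 147.15 = 3.98 ≈ 4
Molecular formula = (C6H11O4)×4 = C24H44O16

C24H44O16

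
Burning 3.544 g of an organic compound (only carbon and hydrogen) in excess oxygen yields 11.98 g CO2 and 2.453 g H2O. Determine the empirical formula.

CH

mol C = 11.98 / 44.01 = 0.2722; mass C = 0.2722 × 12.01 = 3.269 g
mol H = 2 × (2.453 / 18.02) = 0.2723; mass H = 0.2723 × 1.008 = 0.2744 g
Ratios (÷ 0.2722): C 1.000, H 1.000
≈ 1:1 → CH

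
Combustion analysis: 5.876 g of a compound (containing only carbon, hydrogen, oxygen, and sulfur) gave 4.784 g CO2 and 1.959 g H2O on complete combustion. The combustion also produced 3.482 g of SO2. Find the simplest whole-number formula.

mol C = 4.784 / 44.01 = 0.1087; mass C = 0.1087 × 12.01 = 1.306 g
mol H = 2 × (1.959 / 18.02) = 0.2174; mass H = 0.2174 × 1.008 = 0.2192 g
mol S = 3.482 / 64.07 = 0.05435; mass S = 1.743 g
mass O = 5.876 − (3.268) = 2.608 g → mol O = 0.1630
Smallest is S at 0.05435 mol; normalising gives C 2.000, H 4.001, O 3.000, S 1.000
Ratio ≈ 2:4:3:1, so the empirical formula is C2H4O3S

C2H4O3S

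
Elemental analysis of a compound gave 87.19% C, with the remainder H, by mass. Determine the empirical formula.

Assume 100 g: 87.19 g C, 12.81 g H.
n(C) = 87.19/12.01 = 7.26, n(H) = 12.81/1.008 = 12.71
Ratios (÷ 7.26): C 1.000, H 1.751
Scaling by 4: C 4.00, H 7.00 → C4H7

C4H7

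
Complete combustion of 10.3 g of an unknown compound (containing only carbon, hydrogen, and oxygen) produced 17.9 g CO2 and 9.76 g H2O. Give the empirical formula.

mol C = 17.9 / 44.01 = 0.4067; mass C = 0.4067 × 12.01 = 4.885 g
mol H = 2 × (9.76 / 18.02) = 1.083; mass H = 1.083 × 1.008 = 1.092 g
mass O = 10.3 − (5.977) = 4.323 g → mol O = 0.2702
Divide by the smallest (0.2702 mol O): C 1.505, H 4.009, O 1.000
×2: C 3.01, H 8.02, O 2.00 → C3H8O2

C3H8O2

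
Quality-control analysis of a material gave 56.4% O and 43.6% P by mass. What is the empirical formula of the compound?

Assume 100 g: 56.4 g O, 43.6 g P.
Moles — O: 56.4 / 16.00 = 3.525 mol; P: 43.6 / 30.97 = 1.408 mol
Divide by the smallest (1.408 mol P): O 2.504, P 1.000
×2: O 5.01, P 2.00 → O5P2

O5P2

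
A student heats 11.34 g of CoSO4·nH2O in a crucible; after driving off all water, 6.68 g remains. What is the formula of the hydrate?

Mass of water lost = 11.34 − 6.68 = 4.66 g → 4.66 / 18.02 = 0.2586 mol H2O
Molar mass of CoSO4 = 155.00 g/mol → mol CoSO4 = 6.68 / 155.00 = 0.0431
n = 0.2586 / 0.0431 = 6.00 ≈ 6 → CoSO4·6H2O

CoSO4·6H2O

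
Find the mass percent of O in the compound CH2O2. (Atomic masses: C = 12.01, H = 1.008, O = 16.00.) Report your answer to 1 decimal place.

69.5%

Molar mass = 1(12.01) + 2(1.008) + 2(16.00) = 46.026 g/mol
Mass of O per mole = 2 × 16.00 = 32.000 g
% O = 32.000 / 46.026 × 100 = 69.5%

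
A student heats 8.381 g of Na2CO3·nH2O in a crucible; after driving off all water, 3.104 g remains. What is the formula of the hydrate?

Na2CO3·10H2O

Mass of water lost = 8.381 − 3.104 = 5.277 g → 5.277 / 18.02 = 0.2928 mol H2O
Molar mass of Na2CO3 = 105.99 g/mol → mol Na2CO3 = 3.104 / 105.99 = 0.02929
n = 0.2928 / 0.02929 = 10.00 ≈ 10 → Na2CO3·10H2O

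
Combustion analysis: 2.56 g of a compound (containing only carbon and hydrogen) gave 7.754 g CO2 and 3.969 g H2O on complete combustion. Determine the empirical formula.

mol C = 7.754 / 44.01 = 0.1762; mass C = 0.1762 × 12.01 = 2.116 g
mol H = 2 × (3.969 / 18.02) = 0.4405; mass H = 0.4405 × 1.008 = 0.4440 g
Smallest is C at 0.1762 mol; normalising gives C 1.000, H 2.500
Scaling by 2: C 2.00, H 5.00 → C2H5

C2H5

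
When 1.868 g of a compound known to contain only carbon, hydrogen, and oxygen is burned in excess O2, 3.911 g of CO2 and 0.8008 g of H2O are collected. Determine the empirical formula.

mol C = 3.911 / 44.01 = 0.08887; mass C = 0.08887 × 12.01 = 1.067 g
mol H = 2 × (0.8008 / 18.02) = 0.08888; mass H = 0.08888 × 1.008 = 0.08959 g
mass O = 1.868 − (1.157) = 0.7111 g → mol O = 0.04445
Divide by the smallest (0.04445 mol O): C 1.999, H 2.000, O 1.000
≈ 2:2:1 → C2H2O

C2H2O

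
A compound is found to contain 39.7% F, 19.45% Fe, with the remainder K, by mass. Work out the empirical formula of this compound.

Assume 100 g: 39.7 g F, 19.45 g Fe, 40.85 g K.
F: 39.7 g ÷ 19.00 g/mol = 2.089 mol
Fe: 19.45 g ÷ 55.85 g/mol = 0.3483 mol
K: 40.85 g ÷ 39.10 g/mol = 1.045 mol
Divide by the smallest (0.3483 mol Fe): F 6.000, Fe 1.000, K 3.000
Ratio ≈ 6:1:3, so the empirical formula is F6FeK3

F6FeK3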